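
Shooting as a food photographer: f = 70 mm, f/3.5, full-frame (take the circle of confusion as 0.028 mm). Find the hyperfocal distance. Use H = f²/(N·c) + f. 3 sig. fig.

Hyperfocal distance H = f²/(N·c) + f = 70²/(3.5 × 0.028) + 70 = 4900/0.098 + 70 ≈ 50070.0 mm ≈ 50.1 m.

50.1 m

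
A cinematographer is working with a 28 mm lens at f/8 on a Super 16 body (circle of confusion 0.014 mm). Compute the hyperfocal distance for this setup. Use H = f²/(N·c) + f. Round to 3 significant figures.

Hyperfocal distance H = f²/(N·c) + f = 28²/(8 × 0.014) + 28 = 784/0.112 + 28 ≈ 7028.0 mm ≈ 7.03 m.

7.03 m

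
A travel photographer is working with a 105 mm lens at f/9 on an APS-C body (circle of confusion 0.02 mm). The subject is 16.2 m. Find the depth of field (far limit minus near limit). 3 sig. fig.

Hyperfocal distance H = f²/(N·c) + f = 105²/(9 × 0.02) + 105 = 11025/0.18 + 105 ≈ 61355.0 mm ≈ 61.35 m.
Near limit Dn = s·(H − f)/(H + s − 2f) = 16200 × (61355.0 − 105) / (61355.0 + 16200 − 2 × 105) = 16200 × 61250.0 / 77345.0 ≈ 12828.9 mm.
Far limit Df = s·(H − f)/(H − s) = 16200 × (61355.0 − 105) / (61355.0 − 16200) = 16200 × 61250.0 / 45155.0 ≈ 21974.3 mm.
Depth of field = Df − Dn = 21974.3 − 12828.9 ≈ 9145.4 mm ≈ 9.15 m.

9.15 m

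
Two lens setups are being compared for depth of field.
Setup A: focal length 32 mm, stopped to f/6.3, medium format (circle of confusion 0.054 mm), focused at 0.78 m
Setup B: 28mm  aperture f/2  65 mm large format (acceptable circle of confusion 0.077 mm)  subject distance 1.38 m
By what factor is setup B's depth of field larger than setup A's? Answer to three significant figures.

1.91

Setup A: H = 32²/(6.3×0.054) + 32 ≈ 3042.0 mm; DoF = Df − Dn = 1037.93 − 624.75 ≈ 413.18 mm.
Setup B: H = 28²/(2×0.077) + 28 ≈ 5118.9 mm; DoF = Df − Dn = 1879.01 − 1090.42 ≈ 788.59 mm.
Ratio = 788.59 / 413.18 ≈ 1.91.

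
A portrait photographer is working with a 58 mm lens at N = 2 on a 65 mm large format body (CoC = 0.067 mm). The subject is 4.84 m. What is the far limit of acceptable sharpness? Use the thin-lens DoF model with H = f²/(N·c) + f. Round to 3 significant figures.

Hyperfocal distance H = f²/(N·c) + f = 58²/(2 × 0.067) + 58 = 3364/0.134 + 58 ≈ 25162.5 mm ≈ 25.16 m.
Far limit Df = s·(H − f)/(H − s) = 4840 × (25162.5 − 58) / (25162.5 − 4840) = 4840 × 25104.5 / 20322.5 ≈ 5978.9 mm ≈ 5.98 m.

5.98 m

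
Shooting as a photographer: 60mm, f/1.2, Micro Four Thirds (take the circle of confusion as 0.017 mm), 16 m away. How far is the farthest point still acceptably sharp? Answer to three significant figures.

17.6 m

Hyperfocal distance H = f²/(N·c) + f = 60²/(1.2 × 0.017) + 60 = 3600/0.0204 + 60 ≈ 176530.6 mm ≈ 176.5 m.
Far limit Df = s·(H − f)/(H − s) = 16000 × (176530.6 − 60) / (176530.6 − 16000) = 16000 × 176470.6 / 160530.6 ≈ 17589 mm ≈ 17.6 m.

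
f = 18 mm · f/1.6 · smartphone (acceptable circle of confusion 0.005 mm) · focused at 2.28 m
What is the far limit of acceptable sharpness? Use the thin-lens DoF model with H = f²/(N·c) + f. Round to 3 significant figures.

Hyperfocal distance H = f²/(N·c) + f = 18²/(1.6 × 0.005) + 18 = 324/0.008 + 18 ≈ 40518.0 mm ≈ 40.52 m.
Far limit Df = s·(H − f)/(H − s) = 2280 × (40518.0 − 18) / (40518.0 − 2280) = 2280 × 40500.0 / 38238.0 ≈ 2414.9 mm ≈ 2.41 m.

2.41 m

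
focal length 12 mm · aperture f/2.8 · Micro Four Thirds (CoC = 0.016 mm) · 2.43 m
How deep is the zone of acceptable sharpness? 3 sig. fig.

8.42 m

Hyperfocal distance H = f²/(N·c) + f = 12²/(2.8 × 0.016) + 12 = 144/0.0448 + 12 ≈ 3226.3 mm ≈ 3.226 m.
Near limit Dn = s·(H − f)/(H + s − 2f) = 2430 × (3226.3 − 12) / (3226.3 + 2430 − 2 × 12) = 2430 × 3214.3 / 5632.3 ≈ 1386.8 mm.
Far limit Df = s·(H − f)/(H − s) = 2430 × (3226.3 − 12) / (3226.3 − 2430) = 2430 × 3214.3 / 796.3 ≈ 9808.9 mm.
Depth of field = Df − Dn = 9808.9 − 1386.8 ≈ 8422.1 mm ≈ 8.42 m.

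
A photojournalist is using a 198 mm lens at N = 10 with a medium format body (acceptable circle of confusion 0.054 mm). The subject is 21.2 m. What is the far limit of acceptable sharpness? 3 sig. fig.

Hyperfocal distance H = f²/(N·c) + f = 198²/(10 × 0.054) + 198 = 39204/0.54 + 198 ≈ 72798.0 mm ≈ 72.80 m.
Far limit Df = s·(H − f)/(H − s) = 21200 × (72798.0 − 198) / (72798.0 − 21200) = 21200 × 72600.0 / 51598.0 ≈ 29829 mm ≈ 29.8 m.

29.8 m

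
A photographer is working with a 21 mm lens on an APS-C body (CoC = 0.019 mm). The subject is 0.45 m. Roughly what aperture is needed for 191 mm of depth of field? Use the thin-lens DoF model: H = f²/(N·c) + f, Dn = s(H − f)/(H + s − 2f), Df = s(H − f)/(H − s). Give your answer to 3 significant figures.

f/11

Write h = H − f = f²/(N·c). The thin-lens limits are Dn = s·h/(h + (s−f)) and Df = s·h/(h − (s−f)), so DoF = Df − Dn = 2·s·(s−f)·h / (h² − (s−f)²).
That is a quadratic in h: DoF·h² − 2·s·(s−f)·h − DoF·(s−f)² = 0 ⇒ h = (s−f)·(s + √(s² + DoF²)) / DoF = 429 × (450 + √(450² + 191²)) / 191 = 429 × (450 + 488.857) / 191 ≈ 2108.7 mm.
Then N = f²/(c·h) = 21² / (0.019 × 2108.7) = 441 / 40.066 ≈ 11.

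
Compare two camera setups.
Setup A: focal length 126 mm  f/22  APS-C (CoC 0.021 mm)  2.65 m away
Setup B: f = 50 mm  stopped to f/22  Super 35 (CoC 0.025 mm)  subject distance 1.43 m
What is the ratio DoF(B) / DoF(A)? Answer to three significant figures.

Setup A: H = 126²/(22×0.021) + 126 ≈ 34489.6 mm; DoF = Df − Dn = 2860.07 − 2468.68 ≈ 391.39 mm.
Setup B: H = 50²/(22×0.025) + 50 ≈ 4595.5 mm; DoF = Df − Dn = 2053.42 − 1096.96 ≈ 956.46 mm.
Ratio = 956.46 / 391.39 ≈ 2.44.

2.44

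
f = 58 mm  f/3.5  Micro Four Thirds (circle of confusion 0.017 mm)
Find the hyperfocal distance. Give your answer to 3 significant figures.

56.6 m

Hyperfocal distance H = f²/(N·c) + f = 58²/(3.5 × 0.017) + 58 = 3364/0.0595 + 58 ≈ 56595.8 mm ≈ 56.6 m.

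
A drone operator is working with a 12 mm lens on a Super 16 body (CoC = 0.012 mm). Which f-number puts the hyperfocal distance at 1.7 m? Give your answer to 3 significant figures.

f/7.11

Rearrange H = f²/(N·c) + f for N: N = f² / ((H − f)·c).
N = 12² / ((1700 − 12) × 0.012) = 144 / 20.26 ≈ 7.11.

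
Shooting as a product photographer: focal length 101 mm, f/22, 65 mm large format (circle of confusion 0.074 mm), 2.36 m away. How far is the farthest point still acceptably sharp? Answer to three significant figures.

Hyperfocal distance H = f²/(N·c) + f = 101²/(22 × 0.074) + 101 = 10201/1.628 + 101 ≈ 6367.0 mm ≈ 6.367 m.
Far limit Df = s·(H − f)/(H − s) = 2360 × (6367.0 − 101) / (6367.0 − 2360) = 2360 × 6266.0 / 4007.0 ≈ 3690.5 mm ≈ 3.69 m.

3.69 m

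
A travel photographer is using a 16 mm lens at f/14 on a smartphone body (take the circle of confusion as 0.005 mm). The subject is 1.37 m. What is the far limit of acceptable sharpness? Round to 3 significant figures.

Hyperfocal distance H = f²/(N·c) + f = 16²/(14 × 0.005) + 16 = 256/0.07 + 16 ≈ 3673.1 mm ≈ 3.673 m.
Far limit Df = s·(H − f)/(H − s) = 1370 × (3673.1 − 16) / (3673.1 − 1370) = 1370 × 3657.1 / 2303.1 ≈ 2175.4 mm ≈ 2.18 m.

2.18 m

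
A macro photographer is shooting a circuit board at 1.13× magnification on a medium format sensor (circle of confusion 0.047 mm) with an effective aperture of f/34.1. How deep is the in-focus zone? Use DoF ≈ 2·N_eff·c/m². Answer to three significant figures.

2.51 mm

At magnification m, DoF ≈ 2·N_eff·c/m² = 2 × 34.1 × 0.047 / 1.13² = 3.205 / 1.277 ≈ 2.51 mm.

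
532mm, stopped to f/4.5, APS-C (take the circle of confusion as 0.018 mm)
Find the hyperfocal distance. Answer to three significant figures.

Hyperfocal distance H = f²/(N·c) + f = 532²/(4.5 × 0.018) + 532 = 283024/0.081 + 532 ≈ 3494655.5 mm ≈ 3490 m.

3490 m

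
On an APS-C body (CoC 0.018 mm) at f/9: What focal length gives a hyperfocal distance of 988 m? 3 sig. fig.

400 mm

From H = f²/(N·c) + f, with f ≪ H: f ≈ √(H·N·c) = √(988000 × 9 × 0.018) = √160056 ≈ 400.1 mm.
The +f correction barely moves this — solving exactly, f² + N·c·f − N·c·H = 0 ⇒ f = (−N·c + √((N·c)² + 4·N·c·H))/2 = (−0.162 + √640224)/2 ≈ 399.99 mm, so f ≈ 400 mm.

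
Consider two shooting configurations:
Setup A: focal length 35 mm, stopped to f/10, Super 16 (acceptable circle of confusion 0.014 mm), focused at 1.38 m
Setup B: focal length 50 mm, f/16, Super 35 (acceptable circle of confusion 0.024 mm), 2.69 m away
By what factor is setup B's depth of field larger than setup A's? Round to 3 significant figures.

6.01

Setup A: H = 35²/(10×0.014) + 35 ≈ 8785.0 mm; DoF = Df − Dn = 1630.65 − 1196.14 ≈ 434.51 mm.
Setup B: H = 50²/(16×0.024) + 50 ≈ 6560.4 mm; DoF = Df − Dn = 4524.8 − 1913.9 ≈ 2610.9 mm.
Ratio = 2610.9 / 434.51 ≈ 6.01.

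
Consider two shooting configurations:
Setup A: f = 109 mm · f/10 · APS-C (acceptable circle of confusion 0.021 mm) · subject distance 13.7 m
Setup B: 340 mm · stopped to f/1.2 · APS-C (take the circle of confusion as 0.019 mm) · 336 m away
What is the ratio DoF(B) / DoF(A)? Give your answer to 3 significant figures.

6.40

Setup A: H = 109²/(10×0.021) + 109 ≈ 56685.2 mm; DoF = Df − Dn = 18031.6 − 11046.4 ≈ 6985.2 mm.
Setup B: H = 340²/(1.2×0.019) + 340 ≈ 5070515.4 mm; DoF = Df − Dn = 359821 − 315137 ≈ 44684 mm.
Ratio = 44684 / 6985.2 ≈ 6.40.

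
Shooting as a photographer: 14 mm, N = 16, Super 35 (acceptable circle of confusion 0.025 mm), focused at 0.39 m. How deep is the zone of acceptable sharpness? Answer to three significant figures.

1.46 m

Hyperfocal distance H = f²/(N·c) + f = 14²/(16 × 0.025) + 14 = 196/0.4 + 14 ≈ 504.0 mm ≈ 0.504 m.
Near limit Dn = s·(H − f)/(H + s − 2f) = 390 × (504.0 − 14) / (504.0 + 390 − 2 × 14) = 390 × 490.0 / 866.0 ≈ 220.7 mm.
Far limit Df = s·(H − f)/(H − s) = 390 × (504.0 − 14) / (504.0 − 390) = 390 × 490.0 / 114.0 ≈ 1676.3 mm.
Depth of field = Df − Dn = 1676.3 − 220.7 ≈ 1455.6 mm ≈ 1.46 m.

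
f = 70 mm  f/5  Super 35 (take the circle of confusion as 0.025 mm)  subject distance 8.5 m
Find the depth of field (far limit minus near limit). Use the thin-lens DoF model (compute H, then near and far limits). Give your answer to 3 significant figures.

Hyperfocal distance H = f²/(N·c) + f = 70²/(5 × 0.025) + 70 = 4900/0.125 + 70 ≈ 39270.0 mm ≈ 39.27 m.
Near limit Dn = s·(H − f)/(H + s − 2f) = 8500 × (39270.0 − 70) / (39270.0 + 8500 − 2 × 70) = 8500 × 39200.0 / 47630.0 ≈ 6995.6 mm.
Far limit Df = s·(H − f)/(H − s) = 8500 × (39270.0 − 70) / (39270.0 − 8500) = 8500 × 39200.0 / 30770.0 ≈ 10828.7 mm.
Depth of field = Df − Dn = 10828.7 − 6995.6 ≈ 3833.1 mm ≈ 3.83 m.

3.83 m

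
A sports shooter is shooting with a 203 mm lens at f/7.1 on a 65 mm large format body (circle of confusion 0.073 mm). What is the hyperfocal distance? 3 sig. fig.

Hyperfocal distance H = f²/(N·c) + f = 203²/(7.1 × 0.073) + 203 = 41209/0.5183 + 203 ≈ 79711.0 mm ≈ 79.7 m.

79.7 m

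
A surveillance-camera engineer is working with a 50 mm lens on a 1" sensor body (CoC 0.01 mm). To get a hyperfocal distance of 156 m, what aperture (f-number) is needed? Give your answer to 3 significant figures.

Rearrange H = f²/(N·c) + f for N: N = f² / ((H − f)·c).
N = 50² / ((156000 − 50) × 0.01) = 2500 / 1560 ≈ 1.60.

f/1.60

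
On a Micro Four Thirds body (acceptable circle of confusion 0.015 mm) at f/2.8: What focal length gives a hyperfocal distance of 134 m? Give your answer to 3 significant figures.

75.0 mm

From H = f²/(N·c) + f, with f ≪ H: f ≈ √(H·N·c) = √(134000 × 2.8 × 0.015) = √5628.0 ≈ 75.02 mm.
The +f correction barely moves this — solving exactly, f² + N·c·f − N·c·H = 0 ⇒ f = (−N·c + √((N·c)² + 4·N·c·H))/2 = (−0.042 + √22512)/2 ≈ 74.999 mm, so f ≈ 75.0 mm.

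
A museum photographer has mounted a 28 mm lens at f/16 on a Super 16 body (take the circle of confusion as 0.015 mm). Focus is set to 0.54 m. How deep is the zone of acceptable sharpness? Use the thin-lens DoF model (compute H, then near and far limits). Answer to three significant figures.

174 mm

Hyperfocal distance H = f²/(N·c) + f = 28²/(16 × 0.015) + 28 = 784/0.24 + 28 ≈ 3294.7 mm ≈ 3.295 m.
Near limit Dn = s·(H − f)/(H + s − 2f) = 540 × (3294.7 − 28) / (3294.7 + 540 − 2 × 28) = 540 × 3266.7 / 3778.7 ≈ 466.83 mm.
Far limit Df = s·(H − f)/(H − s) = 540 × (3294.7 − 28) / (3294.7 − 540) = 540 × 3266.7 / 2754.7 ≈ 640.37 mm.
Depth of field = Df − Dn = 640.37 − 466.83 ≈ 173.54 mm.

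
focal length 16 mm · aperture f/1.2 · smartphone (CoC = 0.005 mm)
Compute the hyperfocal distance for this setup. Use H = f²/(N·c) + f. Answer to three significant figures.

42.7 m

Hyperfocal distance H = f²/(N·c) + f = 16²/(1.2 × 0.005) + 16 = 256/0.006 + 16 ≈ 42682.7 mm ≈ 42.7 m.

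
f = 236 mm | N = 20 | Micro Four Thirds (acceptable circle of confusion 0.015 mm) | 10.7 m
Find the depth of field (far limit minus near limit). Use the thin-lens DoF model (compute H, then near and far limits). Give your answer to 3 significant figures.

1.21 m

Hyperfocal distance H = f²/(N·c) + f = 236²/(20 × 0.015) + 236 = 55696/0.3 + 236 ≈ 185889.3 mm ≈ 185.9 m.
Near limit Dn = s·(H − f)/(H + s − 2f) = 10700 × (185889.3 − 236) / (185889.3 + 10700 − 2 × 236) = 10700 × 185653.3 / 196117.3 ≈ 10129.1 mm.
Far limit Df = s·(H − f)/(H − s) = 10700 × (185889.3 − 236) / (185889.3 − 10700) = 10700 × 185653.3 / 175189.3 ≈ 11339.1 mm.
Depth of field = Df − Dn = 11339.1 − 10129.1 ≈ 1210.0 mm ≈ 1.21 m.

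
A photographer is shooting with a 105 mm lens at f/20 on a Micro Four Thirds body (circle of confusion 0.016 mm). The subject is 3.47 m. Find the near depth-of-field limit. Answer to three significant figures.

3.16 m

Hyperfocal distance H = f²/(N·c) + f = 105²/(20 × 0.016) + 105 = 11025/0.32 + 105 ≈ 34558.1 mm ≈ 34.56 m.
Near limit Dn = s·(H − f)/(H + s − 2f) = 3470 × (34558.1 − 105) / (34558.1 + 3470 − 2 × 105) = 3470 × 34453.1 / 37818.1 ≈ 3161.2 mm ≈ 3.16 m.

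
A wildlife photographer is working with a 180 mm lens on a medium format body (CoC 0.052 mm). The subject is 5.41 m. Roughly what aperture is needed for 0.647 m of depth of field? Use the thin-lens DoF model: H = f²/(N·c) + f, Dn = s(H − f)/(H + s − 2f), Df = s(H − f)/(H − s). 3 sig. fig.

f/7.10

Write h = H − f = f²/(N·c). The thin-lens limits are Dn = s·h/(h + (s−f)) and Df = s·h/(h − (s−f)), so DoF = Df − Dn = 2·s·(s−f)·h / (h² − (s−f)²).
That is a quadratic in h: DoF·h² − 2·s·(s−f)·h − DoF·(s−f)² = 0 ⇒ h = (s−f)·(s + √(s² + DoF²)) / DoF = 5230 × (5410 + √(5410² + 647²)) / 647 = 5230 × (5410 + 5448.55) / 647 ≈ 87775 mm.
Then N = f²/(c·h) = 180² / (0.052 × 87775) = 32400 / 4564.3 ≈ 7.10.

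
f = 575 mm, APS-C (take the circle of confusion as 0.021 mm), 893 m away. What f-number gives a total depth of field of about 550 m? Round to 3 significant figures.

Write h = H − f = f²/(N·c). The thin-lens limits are Dn = s·h/(h + (s−f)) and Df = s·h/(h − (s−f)), so DoF = Df − Dn = 2·s·(s−f)·h / (h² − (s−f)²).
That is a quadratic in h: DoF·h² − 2·s·(s−f)·h − DoF·(s−f)² = 0 ⇒ h = (s−f)·(s + √(s² + DoF²)) / DoF = 892425 × (893000 + √(893000² + 550000²)) / 550000 = 892425 × (893000 + 1048785) / 550000 ≈ 3150722 mm.
Then N = f²/(c·h) = 575² / (0.021 × 3150722) = 330625 / 66165 ≈ 5.

f/5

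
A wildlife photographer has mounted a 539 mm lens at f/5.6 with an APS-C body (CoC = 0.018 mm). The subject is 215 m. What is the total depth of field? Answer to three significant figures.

32.2 m

Hyperfocal distance H = f²/(N·c) + f = 539²/(5.6 × 0.018) + 539 = 290521/0.1008 + 539 ≈ 2882691.8 mm ≈ 2883 m.
Near limit Dn = s·(H − f)/(H + s − 2f) = 215000 × (2882691.8 − 539) / (2882691.8 + 215000 − 2 × 539) = 215000 × 2882152.8 / 3096613.8 ≈ 200110 mm.
Far limit Df = s·(H − f)/(H − s) = 215000 × (2882691.8 − 539) / (2882691.8 − 215000) = 215000 × 2882152.8 / 2667691.8 ≈ 232284 mm.
Depth of field = Df − Dn = 232284 − 200110 ≈ 32174 mm ≈ 32.2 m.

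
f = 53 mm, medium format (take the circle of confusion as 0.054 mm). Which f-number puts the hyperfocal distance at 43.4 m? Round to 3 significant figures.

Rearrange H = f²/(N·c) + f for N: N = f² / ((H − f)·c).
N = 53² / ((43400 − 53) × 0.054) = 2809 / 2341 ≈ 1.20.

f/1.20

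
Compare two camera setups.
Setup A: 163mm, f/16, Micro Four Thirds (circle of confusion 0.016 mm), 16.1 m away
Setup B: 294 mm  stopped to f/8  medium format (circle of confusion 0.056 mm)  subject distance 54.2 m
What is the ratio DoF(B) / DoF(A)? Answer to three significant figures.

Setup A: H = 163²/(16×0.016) + 163 ≈ 103948.2 mm; DoF = Df − Dn = 19020.8 − 13956.8 ≈ 5064.0 mm.
Setup B: H = 294²/(8×0.056) + 294 ≈ 193231.5 mm; DoF = Df − Dn = 75215 − 42364 ≈ 32851 mm.
Ratio = 32851 / 5064.0 ≈ 6.49.

6.49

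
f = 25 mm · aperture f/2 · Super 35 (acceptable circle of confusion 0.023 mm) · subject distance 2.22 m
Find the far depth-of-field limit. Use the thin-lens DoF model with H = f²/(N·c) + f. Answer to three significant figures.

Hyperfocal distance H = f²/(N·c) + f = 25²/(2 × 0.023) + 25 = 625/0.046 + 25 ≈ 13612.0 mm ≈ 13.61 m.
Far limit Df = s·(H − f)/(H − s) = 2220 × (13612.0 − 25) / (13612.0 − 2220) = 2220 × 13587.0 / 11392.0 ≈ 2647.7 mm ≈ 2.65 m.

2.65 m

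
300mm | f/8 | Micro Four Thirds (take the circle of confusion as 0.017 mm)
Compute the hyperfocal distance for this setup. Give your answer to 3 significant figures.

Hyperfocal distance H = f²/(N·c) + f = 300²/(8 × 0.017) + 300 = 90000/0.136 + 300 ≈ 662064.7 mm ≈ 662 m.

662 m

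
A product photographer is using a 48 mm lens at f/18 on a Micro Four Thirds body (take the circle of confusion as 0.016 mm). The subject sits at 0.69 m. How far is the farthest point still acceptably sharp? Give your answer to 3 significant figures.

Hyperfocal distance H = f²/(N·c) + f = 48²/(18 × 0.016) + 48 = 2304/0.288 + 48 ≈ 8048.0 mm ≈ 8.048 m.
Far limit Df = s·(H − f)/(H − s) = 690 × (8048.0 − 48) / (8048.0 − 690) = 690 × 8000.0 / 7358.0 ≈ 750.20 mm ≈ 0.750 m.

0.750 m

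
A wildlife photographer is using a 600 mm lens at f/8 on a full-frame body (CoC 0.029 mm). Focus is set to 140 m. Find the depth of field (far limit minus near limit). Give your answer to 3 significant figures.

Hyperfocal distance H = f²/(N·c) + f = 600²/(8 × 0.029) + 600 = 360000/0.232 + 600 ≈ 1552324.1 mm ≈ 1552 m.
Near limit Dn = s·(H − f)/(H + s − 2f) = 140000 × (1552324.1 − 600) / (1552324.1 + 140000 − 2 × 600) = 140000 × 1551724.1 / 1691124.1 ≈ 128460 mm.
Far limit Df = s·(H − f)/(H − s) = 140000 × (1552324.1 − 600) / (1552324.1 − 140000) = 140000 × 1551724.1 / 1412324.1 ≈ 153818 mm.
Depth of field = Df − Dn = 153818 − 128460 ≈ 25358 mm ≈ 25.4 m.

25.4 m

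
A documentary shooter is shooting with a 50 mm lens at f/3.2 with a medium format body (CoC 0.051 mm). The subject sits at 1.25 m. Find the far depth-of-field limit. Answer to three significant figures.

1.36 m

Hyperfocal distance H = f²/(N·c) + f = 50²/(3.2 × 0.051) + 50 = 2500/0.1632 + 50 ≈ 15368.6 mm ≈ 15.37 m.
Far limit Df = s·(H − f)/(H − s) = 1250 × (15368.6 − 50) / (15368.6 − 1250) = 1250 × 15318.6 / 14118.6 ≈ 1356.2 mm ≈ 1.36 m.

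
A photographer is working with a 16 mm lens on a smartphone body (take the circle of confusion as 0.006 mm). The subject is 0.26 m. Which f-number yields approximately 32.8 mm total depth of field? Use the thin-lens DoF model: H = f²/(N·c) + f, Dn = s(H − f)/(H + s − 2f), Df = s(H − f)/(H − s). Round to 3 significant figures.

f/11

Write h = H − f = f²/(N·c). The thin-lens limits are Dn = s·h/(h + (s−f)) and Df = s·h/(h − (s−f)), so DoF = Df − Dn = 2·s·(s−f)·h / (h² − (s−f)²).
That is a quadratic in h: DoF·h² − 2·s·(s−f)·h − DoF·(s−f)² = 0 ⇒ h = (s−f)·(s + √(s² + DoF²)) / DoF = 244 × (260 + √(260² + 32.8²)) / 32.8 = 244 × (260 + 262.061) / 32.8 ≈ 3883.6 mm.
Then N = f²/(c·h) = 16² / (0.006 × 3883.6) = 256 / 23.302 ≈ 11.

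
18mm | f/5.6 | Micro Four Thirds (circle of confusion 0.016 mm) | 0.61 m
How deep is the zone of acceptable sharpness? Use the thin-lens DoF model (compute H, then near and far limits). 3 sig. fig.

205 mm

Hyperfocal distance H = f²/(N·c) + f = 18²/(5.6 × 0.016) + 18 = 324/0.0896 + 18 ≈ 3634.1 mm ≈ 3.634 m.
Near limit Dn = s·(H − f)/(H + s − 2f) = 610 × (3634.1 − 18) / (3634.1 + 610 − 2 × 18) = 610 × 3616.1 / 4208.1 ≈ 524.18 mm.
Far limit Df = s·(H − f)/(H − s) = 610 × (3634.1 − 18) / (3634.1 − 610) = 610 × 3616.1 / 3024.1 ≈ 729.42 mm.
Depth of field = Df − Dn = 729.42 − 524.18 ≈ 205.24 mm.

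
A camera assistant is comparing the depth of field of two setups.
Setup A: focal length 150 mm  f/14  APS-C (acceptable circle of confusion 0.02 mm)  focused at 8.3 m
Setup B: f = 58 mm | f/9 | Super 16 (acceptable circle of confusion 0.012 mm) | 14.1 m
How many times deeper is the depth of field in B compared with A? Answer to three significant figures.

Setup A: H = 150²/(14×0.02) + 150 ≈ 80507.1 mm; DoF = Df − Dn = 9236.8 − 7535.7 ≈ 1701.1 mm.
Setup B: H = 58²/(9×0.012) + 58 ≈ 31206.1 mm; DoF = Df − Dn = 25674 − 9719 ≈ 15955 mm.
Ratio = 15955 / 1701.1 ≈ 9.38.

9.38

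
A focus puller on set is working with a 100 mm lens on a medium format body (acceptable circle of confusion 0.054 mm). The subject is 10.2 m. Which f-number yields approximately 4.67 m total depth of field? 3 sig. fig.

f/4

Write h = H − f = f²/(N·c). The thin-lens limits are Dn = s·h/(h + (s−f)) and Df = s·h/(h − (s−f)), so DoF = Df − Dn = 2·s·(s−f)·h / (h² − (s−f)²).
That is a quadratic in h: DoF·h² − 2·s·(s−f)·h − DoF·(s−f)² = 0 ⇒ h = (s−f)·(s + √(s² + DoF²)) / DoF = 10100 × (10200 + √(10200² + 4670²)) / 4670 = 10100 × (10200 + 11218.2) / 4670 ≈ 46322 mm.
Then N = f²/(c·h) = 100² / (0.054 × 46322) = 10000 / 2501.4 ≈ 4.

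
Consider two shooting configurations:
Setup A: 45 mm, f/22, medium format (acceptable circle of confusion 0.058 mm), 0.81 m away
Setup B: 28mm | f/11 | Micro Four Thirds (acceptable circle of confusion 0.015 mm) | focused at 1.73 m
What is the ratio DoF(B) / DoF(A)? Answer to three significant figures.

1.40

Setup A: H = 45²/(22×0.058) + 45 ≈ 1632.0 mm; DoF = Df − Dn = 1563.8 − 546.5 ≈ 1017.3 mm.
Setup B: H = 28²/(11×0.015) + 28 ≈ 4779.5 mm; DoF = Df − Dn = 2695.6 − 1273.7 ≈ 1421.9 mm.
Ratio = 1421.9 / 1017.3 ≈ 1.40.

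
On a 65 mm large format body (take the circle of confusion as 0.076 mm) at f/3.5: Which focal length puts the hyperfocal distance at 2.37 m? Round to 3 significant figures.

From H = f²/(N·c) + f, with f ≪ H: f ≈ √(H·N·c) = √(2370 × 3.5 × 0.076) = √630.42 ≈ 25.11 mm.
Exact: f² + N·c·f − N·c·H = 0 ⇒ f = (−N·c + √((N·c)² + 4·N·c·H))/2 = (−0.266 + √2521.8)/2 ≈ 24.976 mm ≈ 25.0 mm.

25.0 mm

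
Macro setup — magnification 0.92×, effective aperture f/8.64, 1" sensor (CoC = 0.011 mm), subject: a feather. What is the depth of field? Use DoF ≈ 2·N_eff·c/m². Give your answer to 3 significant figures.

0.225 mm

At magnification m, DoF ≈ 2·N_eff·c/m² = 2 × 8.64 × 0.011 / 0.92² = 0.1901 / 0.8464 ≈ 0.225 mm.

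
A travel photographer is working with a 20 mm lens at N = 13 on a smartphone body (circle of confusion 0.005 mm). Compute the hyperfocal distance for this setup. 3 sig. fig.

6.17 m

Hyperfocal distance H = f²/(N·c) + f = 20²/(13 × 0.005) + 20 = 400/0.065 + 20 ≈ 6173.8 mm ≈ 6.17 m.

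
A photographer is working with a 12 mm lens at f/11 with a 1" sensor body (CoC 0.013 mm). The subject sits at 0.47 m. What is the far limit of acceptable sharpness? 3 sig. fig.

0.862 m

Hyperfocal distance H = f²/(N·c) + f = 12²/(11 × 0.013) + 12 = 144/0.143 + 12 ≈ 1019.0 mm ≈ 1.019 m.
Far limit Df = s·(H − f)/(H − s) = 470 × (1019.0 − 12) / (1019.0 − 470) = 470 × 1007.0 / 549.0 ≈ 862.10 mm ≈ 0.862 m.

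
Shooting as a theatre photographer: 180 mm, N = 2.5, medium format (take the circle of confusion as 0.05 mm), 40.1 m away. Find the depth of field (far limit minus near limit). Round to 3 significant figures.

Hyperfocal distance H = f²/(N·c) + f = 180²/(2.5 × 0.05) + 180 = 32400/0.125 + 180 ≈ 259380.0 mm ≈ 259.4 m.
Near limit Dn = s·(H − f)/(H + s − 2f) = 40100 × (259380.0 − 180) / (259380.0 + 40100 − 2 × 180) = 40100 × 259200.0 / 299120.0 ≈ 34748 mm.
Far limit Df = s·(H − f)/(H − s) = 40100 × (259380.0 − 180) / (259380.0 − 40100) = 40100 × 259200.0 / 219280.0 ≈ 47400 mm.
Depth of field = Df − Dn = 47400 − 34748 ≈ 12652 mm ≈ 12.7 m.

12.7 m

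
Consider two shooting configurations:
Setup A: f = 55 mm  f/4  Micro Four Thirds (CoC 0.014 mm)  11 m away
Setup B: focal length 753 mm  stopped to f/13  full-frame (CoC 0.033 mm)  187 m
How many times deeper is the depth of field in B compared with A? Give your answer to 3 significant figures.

11.6

Setup A: H = 55²/(4×0.014) + 55 ≈ 54072.9 mm; DoF = Df − Dn = 13795.1 − 9146.7 ≈ 4648.4 mm.
Setup B: H = 753²/(13×0.033) + 753 ≈ 1322452.3 mm; DoF = Df − Dn = 217673 − 163904 ≈ 53769 mm.
Ratio = 53769 / 4648.4 ≈ 11.6.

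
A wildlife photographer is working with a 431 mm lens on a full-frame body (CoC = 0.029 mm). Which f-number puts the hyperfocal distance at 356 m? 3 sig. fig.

Rearrange H = f²/(N·c) + f for N: N = f² / ((H − f)·c).
N = 431² / ((356000 − 431) × 0.029) = 185761 / 10312 ≈ 18.

f/18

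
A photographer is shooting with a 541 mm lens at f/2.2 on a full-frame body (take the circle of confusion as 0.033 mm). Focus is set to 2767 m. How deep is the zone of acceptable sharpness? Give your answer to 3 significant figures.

Hyperfocal distance H = f²/(N·c) + f = 541²/(2.2 × 0.033) + 541 = 292681/0.0726 + 541 ≈ 4031959.7 mm ≈ 4032 m.
Near limit Dn = s·(H − f)/(H + s − 2f) = 2767000 × (4031959.7 − 541) / (4031959.7 + 2767000 − 2 × 541) = 2767000 × 4031418.7 / 6797877.7 ≈ 1640944 mm.
Far limit Df = s·(H − f)/(H − s) = 2767000 × (4031959.7 − 541) / (4031959.7 − 2767000) = 2767000 × 4031418.7 / 1264959.7 ≈ 8818412 mm.
Depth of field = Df − Dn = 8818412 − 1640944 ≈ 7177468 mm ≈ 7180 m.

7180 m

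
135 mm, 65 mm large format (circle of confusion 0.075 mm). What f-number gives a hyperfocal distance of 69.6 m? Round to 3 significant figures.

Rearrange H = f²/(N·c) + f for N: N = f² / ((H − f)·c).
N = 135² / ((69600 − 135) × 0.075) = 18225 / 5210 ≈ 3.50.

f/3.50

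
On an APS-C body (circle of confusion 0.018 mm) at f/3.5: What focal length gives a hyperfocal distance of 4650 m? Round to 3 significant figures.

541 mm

From H = f²/(N·c) + f, with f ≪ H: f ≈ √(H·N·c) = √(4650000 × 3.5 × 0.018) = √292950 ≈ 541.2 mm.
The +f correction barely moves this — solving exactly, f² + N·c·f − N·c·H = 0 ⇒ f = (−N·c + √((N·c)² + 4·N·c·H))/2 = (−0.063 + √1171800)/2 ≈ 541.22 mm, so f ≈ 541 mm.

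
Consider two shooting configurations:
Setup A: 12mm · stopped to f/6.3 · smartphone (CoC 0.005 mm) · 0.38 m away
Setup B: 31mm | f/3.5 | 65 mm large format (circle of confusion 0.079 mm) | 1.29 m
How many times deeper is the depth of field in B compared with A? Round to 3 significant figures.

17.5

Setup A: H = 12²/(6.3×0.005) + 12 ≈ 4583.4 mm; DoF = Df − Dn = 413.268 − 351.689 ≈ 61.579 mm.
Setup B: H = 31²/(3.5×0.079) + 31 ≈ 3506.6 mm; DoF = Df − Dn = 2022.7 − 947.0 ≈ 1075.7 mm.
Ratio = 1075.7 / 61.579 ≈ 17.5.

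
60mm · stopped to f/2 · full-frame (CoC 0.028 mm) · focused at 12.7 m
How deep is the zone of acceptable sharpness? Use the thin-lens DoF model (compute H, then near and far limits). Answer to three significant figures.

Hyperfocal distance H = f²/(N·c) + f = 60²/(2 × 0.028) + 60 = 3600/0.056 + 60 ≈ 64345.7 mm ≈ 64.35 m.
Near limit Dn = s·(H − f)/(H + s − 2f) = 12700 × (64345.7 − 60) / (64345.7 + 12700 − 2 × 60) = 12700 × 64285.7 / 76925.7 ≈ 10613.2 mm.
Far limit Df = s·(H − f)/(H − s) = 12700 × (64345.7 − 60) / (64345.7 − 12700) = 12700 × 64285.7 / 51645.7 ≈ 15808.3 mm.
Depth of field = Df − Dn = 15808.3 − 10613.2 ≈ 5195.1 mm ≈ 5.20 m.

5.20 m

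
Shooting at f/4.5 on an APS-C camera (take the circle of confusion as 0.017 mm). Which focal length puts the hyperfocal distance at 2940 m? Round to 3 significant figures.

474 mm

From H = f²/(N·c) + f, with f ≪ H: f ≈ √(H·N·c) = √(2940000 × 4.5 × 0.017) = √224910 ≈ 474.2 mm.
The +f correction barely moves this — solving exactly, f² + N·c·f − N·c·H = 0 ⇒ f = (−N·c + √((N·c)² + 4·N·c·H))/2 = (−0.0765 + √899640)/2 ≈ 474.21 mm, so f ≈ 474 mm.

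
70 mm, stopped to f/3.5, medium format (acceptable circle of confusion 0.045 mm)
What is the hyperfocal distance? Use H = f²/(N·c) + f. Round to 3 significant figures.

31.2 m

Hyperfocal distance H = f²/(N·c) + f = 70²/(3.5 × 0.045) + 70 = 4900/0.1575 + 70 ≈ 31181.1 mm ≈ 31.2 m.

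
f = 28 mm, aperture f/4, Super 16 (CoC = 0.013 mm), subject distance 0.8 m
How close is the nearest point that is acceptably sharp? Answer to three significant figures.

0.761 m

Hyperfocal distance H = f²/(N·c) + f = 28²/(4 × 0.013) + 28 = 784/0.052 + 28 ≈ 15104.9 mm ≈ 15.10 m.
Near limit Dn = s·(H − f)/(H + s − 2f) = 800 × (15104.9 − 28) / (15104.9 + 800 − 2 × 28) = 800 × 15076.9 / 15848.9 ≈ 761.03 mm ≈ 0.761 m.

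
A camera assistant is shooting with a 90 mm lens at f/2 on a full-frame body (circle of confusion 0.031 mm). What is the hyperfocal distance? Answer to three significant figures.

Hyperfocal distance H = f²/(N·c) + f = 90²/(2 × 0.031) + 90 = 8100/0.062 + 90 ≈ 130735.2 mm ≈ 131 m.

131 m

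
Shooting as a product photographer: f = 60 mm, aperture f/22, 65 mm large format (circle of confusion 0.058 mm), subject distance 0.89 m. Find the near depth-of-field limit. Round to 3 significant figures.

Hyperfocal distance H = f²/(N·c) + f = 60²/(22 × 0.058) + 60 = 3600/1.276 + 60 ≈ 2881.3 mm ≈ 2.881 m.
Near limit Dn = s·(H − f)/(H + s − 2f) = 890 × (2881.3 − 60) / (2881.3 + 890 − 2 × 60) = 890 × 2821.3 / 3651.3 ≈ 687.69 mm ≈ 0.688 m.

0.688 m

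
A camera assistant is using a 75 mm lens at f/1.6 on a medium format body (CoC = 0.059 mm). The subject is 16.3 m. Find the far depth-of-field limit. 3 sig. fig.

Hyperfocal distance H = f²/(N·c) + f = 75²/(1.6 × 0.059) + 75 = 5625/0.0944 + 75 ≈ 59661.9 mm ≈ 59.66 m.
Far limit Df = s·(H − f)/(H − s) = 16300 × (59661.9 − 75) / (59661.9 − 16300) = 16300 × 59586.9 / 43361.9 ≈ 22399 mm ≈ 22.4 m.

22.4 m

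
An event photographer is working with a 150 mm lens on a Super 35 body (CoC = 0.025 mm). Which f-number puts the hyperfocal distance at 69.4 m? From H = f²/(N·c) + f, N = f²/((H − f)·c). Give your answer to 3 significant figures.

Rearrange H = f²/(N·c) + f for N: N = f² / ((H − f)·c).
N = 150² / ((69400 − 150) × 0.025) = 22500 / 1731 ≈ 13.

f/13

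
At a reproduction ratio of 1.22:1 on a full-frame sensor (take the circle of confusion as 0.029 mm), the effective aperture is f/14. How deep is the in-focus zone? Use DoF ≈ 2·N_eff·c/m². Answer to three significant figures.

At magnification m, DoF ≈ 2·N_eff·c/m² = 2 × 14 × 0.029 / 1.22² = 0.812 / 1.488 ≈ 0.546 mm.

0.546 mm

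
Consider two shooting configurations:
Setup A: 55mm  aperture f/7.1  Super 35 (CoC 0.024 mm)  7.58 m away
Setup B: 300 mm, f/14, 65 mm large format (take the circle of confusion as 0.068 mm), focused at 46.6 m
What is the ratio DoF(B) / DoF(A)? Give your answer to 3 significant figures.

Setup A: H = 55²/(7.1×0.024) + 55 ≈ 17807.3 mm; DoF = Df − Dn = 13157.2 − 5323.5 ≈ 7833.7 mm.
Setup B: H = 300²/(14×0.068) + 300 ≈ 94837.8 mm; DoF = Df − Dn = 91328 − 31280 ≈ 60048 mm.
Ratio = 60048 / 7833.7 ≈ 7.67.

7.67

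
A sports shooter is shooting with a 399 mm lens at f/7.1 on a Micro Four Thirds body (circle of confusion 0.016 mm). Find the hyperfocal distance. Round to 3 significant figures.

1400 m

Hyperfocal distance H = f²/(N·c) + f = 399²/(7.1 × 0.016) + 399 = 159201/0.1136 + 399 ≈ 1401816.3 mm ≈ 1400 m.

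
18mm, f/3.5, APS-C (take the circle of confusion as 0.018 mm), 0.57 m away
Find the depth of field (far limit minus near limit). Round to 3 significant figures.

Hyperfocal distance H = f²/(N·c) + f = 18²/(3.5 × 0.018) + 18 = 324/0.063 + 18 ≈ 5160.9 mm ≈ 5.161 m.
Near limit Dn = s·(H − f)/(H + s − 2f) = 570 × (5160.9 − 18) / (5160.9 + 570 − 2 × 18) = 570 × 5142.9 / 5694.9 ≈ 514.75 mm.
Far limit Df = s·(H − f)/(H − s) = 570 × (5160.9 − 18) / (5160.9 − 570) = 570 × 5142.9 / 4590.9 ≈ 638.54 mm.
Depth of field = Df − Dn = 638.54 − 514.75 ≈ 123.79 mm.

124 mm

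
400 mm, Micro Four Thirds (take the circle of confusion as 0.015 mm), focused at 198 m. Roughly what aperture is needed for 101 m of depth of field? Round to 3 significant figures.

f/13

Write h = H − f = f²/(N·c). The thin-lens limits are Dn = s·h/(h + (s−f)) and Df = s·h/(h − (s−f)), so DoF = Df − Dn = 2·s·(s−f)·h / (h² − (s−f)²).
That is a quadratic in h: DoF·h² − 2·s·(s−f)·h − DoF·(s−f)² = 0 ⇒ h = (s−f)·(s + √(s² + DoF²)) / DoF = 197600 × (198000 + √(198000² + 101000²)) / 101000 = 197600 × (198000 + 222272) / 101000 ≈ 822236 mm.
Then N = f²/(c·h) = 400² / (0.015 × 822236) = 160000 / 12334 ≈ 13.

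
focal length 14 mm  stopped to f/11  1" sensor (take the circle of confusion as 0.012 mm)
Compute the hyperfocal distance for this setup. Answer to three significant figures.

Hyperfocal distance H = f²/(N·c) + f = 14²/(11 × 0.012) + 14 = 196/0.132 + 14 ≈ 1498.8 mm ≈ 1.50 m.

1.50 m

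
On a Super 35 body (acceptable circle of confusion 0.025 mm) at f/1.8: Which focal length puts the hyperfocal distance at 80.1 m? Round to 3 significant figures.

From H = f²/(N·c) + f, with f ≪ H: f ≈ √(H·N·c) = √(80100 × 1.8 × 0.025) = √3604.5 ≈ 60.04 mm.
The +f correction barely moves this — solving exactly, f² + N·c·f − N·c·H = 0 ⇒ f = (−N·c + √((N·c)² + 4·N·c·H))/2 = (−0.045 + √14418)/2 ≈ 60.015 mm, so f ≈ 60.0 mm.

60.0 mm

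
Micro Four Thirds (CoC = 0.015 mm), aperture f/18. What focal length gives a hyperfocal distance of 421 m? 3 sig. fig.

337 mm

From H = f²/(N·c) + f, with f ≪ H: f ≈ √(H·N·c) = √(421000 × 18 × 0.015) = √113670 ≈ 337.1 mm.
The +f correction barely moves this — solving exactly, f² + N·c·f − N·c·H = 0 ⇒ f = (−N·c + √((N·c)² + 4·N·c·H))/2 = (−0.27 + √454680)/2 ≈ 337.01 mm, so f ≈ 337 mm.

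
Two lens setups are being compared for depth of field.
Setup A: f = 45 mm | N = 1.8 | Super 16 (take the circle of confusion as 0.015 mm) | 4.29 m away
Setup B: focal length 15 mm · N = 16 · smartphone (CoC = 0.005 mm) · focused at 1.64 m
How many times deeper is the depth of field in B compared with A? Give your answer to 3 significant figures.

5.84

Setup A: H = 45²/(1.8×0.015) + 45 ≈ 75045.0 mm; DoF = Df − Dn = 4547.38 − 4060.19 ≈ 487.19 mm.
Setup B: H = 15²/(16×0.005) + 15 ≈ 2827.5 mm; DoF = Df − Dn = 3884.2 − 1039.4 ≈ 2844.8 mm.
Ratio = 2844.8 / 487.19 ≈ 5.84.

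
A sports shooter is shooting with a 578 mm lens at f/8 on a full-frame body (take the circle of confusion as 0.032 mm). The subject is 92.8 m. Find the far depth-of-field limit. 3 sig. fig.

Hyperfocal distance H = f²/(N·c) + f = 578²/(8 × 0.032) + 578 = 334084/0.256 + 578 ≈ 1305593.6 mm ≈ 1306 m.
Far limit Df = s·(H − f)/(H − s) = 92800 × (1305593.6 − 578) / (1305593.6 − 92800) = 92800 × 1305015.6 / 1212793.6 ≈ 99857 mm ≈ 99.9 m.

99.9 m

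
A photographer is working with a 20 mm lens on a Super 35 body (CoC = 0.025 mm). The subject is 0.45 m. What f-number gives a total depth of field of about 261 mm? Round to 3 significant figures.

Write h = H − f = f²/(N·c). The thin-lens limits are Dn = s·h/(h + (s−f)) and Df = s·h/(h − (s−f)), so DoF = Df − Dn = 2·s·(s−f)·h / (h² − (s−f)²).
That is a quadratic in h: DoF·h² − 2·s·(s−f)·h − DoF·(s−f)² = 0 ⇒ h = (s−f)·(s + √(s² + DoF²)) / DoF = 430 × (450 + √(450² + 261²)) / 261 = 430 × (450 + 520.212) / 261 ≈ 1598.4 mm.
Then N = f²/(c·h) = 20² / (0.025 × 1598.4) = 400 / 39.961 ≈ 10.

f/10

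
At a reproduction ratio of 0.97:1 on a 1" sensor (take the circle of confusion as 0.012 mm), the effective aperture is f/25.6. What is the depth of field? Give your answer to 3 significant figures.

0.653 mm

At magnification m, DoF ≈ 2·N_eff·c/m² = 2 × 25.6 × 0.012 / 0.97² = 0.6144 / 0.9409 ≈ 0.653 mm.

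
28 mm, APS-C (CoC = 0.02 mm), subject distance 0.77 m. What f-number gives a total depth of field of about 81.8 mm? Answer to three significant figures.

Write h = H − f = f²/(N·c). The thin-lens limits are Dn = s·h/(h + (s−f)) and Df = s·h/(h − (s−f)), so DoF = Df − Dn = 2·s·(s−f)·h / (h² − (s−f)²).
That is a quadratic in h: DoF·h² − 2·s·(s−f)·h − DoF·(s−f)² = 0 ⇒ h = (s−f)·(s + √(s² + DoF²)) / DoF = 742 × (770 + √(770² + 81.8²)) / 81.8 = 742 × (770 + 774.333) / 81.8 ≈ 14008 mm.
Then N = f²/(c·h) = 28² / (0.02 × 14008) = 784 / 280.17 ≈ 2.80.

f/2.80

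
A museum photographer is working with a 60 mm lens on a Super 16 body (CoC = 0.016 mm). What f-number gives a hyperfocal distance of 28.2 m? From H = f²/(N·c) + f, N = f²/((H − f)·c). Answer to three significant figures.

Rearrange H = f²/(N·c) + f for N: N = f² / ((H − f)·c).
N = 60² / ((28200 − 60) × 0.016) = 3600 / 450.2 ≈ 8.

f/8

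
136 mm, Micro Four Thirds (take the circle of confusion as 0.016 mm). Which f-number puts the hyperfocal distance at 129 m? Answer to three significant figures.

Rearrange H = f²/(N·c) + f for N: N = f² / ((H − f)·c).
N = 136² / ((129000 − 136) × 0.016) = 18496 / 2062 ≈ 8.97.

f/8.97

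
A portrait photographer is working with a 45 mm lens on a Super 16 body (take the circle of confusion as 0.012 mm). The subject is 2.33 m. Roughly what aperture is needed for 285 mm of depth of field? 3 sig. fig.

f/4.50

Write h = H − f = f²/(N·c). The thin-lens limits are Dn = s·h/(h + (s−f)) and Df = s·h/(h − (s−f)), so DoF = Df − Dn = 2·s·(s−f)·h / (h² − (s−f)²).
That is a quadratic in h: DoF·h² − 2·s·(s−f)·h − DoF·(s−f)² = 0 ⇒ h = (s−f)·(s + √(s² + DoF²)) / DoF = 2285 × (2330 + √(2330² + 285²)) / 285 = 2285 × (2330 + 2347.37) / 285 ≈ 37501 mm.
Then N = f²/(c·h) = 45² / (0.012 × 37501) = 2025 / 450.01 ≈ 4.50.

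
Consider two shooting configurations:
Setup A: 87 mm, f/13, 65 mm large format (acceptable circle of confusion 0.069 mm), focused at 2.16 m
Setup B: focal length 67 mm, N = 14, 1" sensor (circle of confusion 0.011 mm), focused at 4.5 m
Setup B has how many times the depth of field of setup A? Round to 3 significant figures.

1.24

Setup A: H = 87²/(13×0.069) + 87 ≈ 8525.1 mm; DoF = Df − Dn = 2863.5 − 1734.0 ≈ 1129.5 mm.
Setup B: H = 67²/(14×0.011) + 67 ≈ 29216.4 mm; DoF = Df − Dn = 5307.1 − 3906.0 ≈ 1401.1 mm.
Ratio = 1401.1 / 1129.5 ≈ 1.24.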